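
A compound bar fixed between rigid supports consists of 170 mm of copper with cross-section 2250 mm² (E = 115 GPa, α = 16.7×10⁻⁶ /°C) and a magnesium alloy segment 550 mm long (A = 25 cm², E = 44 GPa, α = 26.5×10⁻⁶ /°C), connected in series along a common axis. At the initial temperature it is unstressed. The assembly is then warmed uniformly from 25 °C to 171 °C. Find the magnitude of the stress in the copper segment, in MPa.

Free thermal expansion of the whole bar: Σ αᵢΔT Lᵢ = 16.7×10⁻⁶×146×170 + 26.5×10⁻⁶×146×550 = 2.542 mm.
The rigid supports impose zero overall length change; the single axial force P common to all segments must satisfy P Σ Lᵢ/(AᵢEᵢ) = δ_free.
The series flexibility is Σ Lᵢ/(AᵢEᵢ) = 170/(2250×115×10³) + 550/(2500×44×10³) = 5.657×10⁻⁶ mm/N.
Hence P = δ_free / Σ(L/AE) = 2.542/5.657×10⁻⁶ = 449.4 kN (compressive).
σ_{copper} = P / A = 449400 / 2250 = 199.7 MPa.

σ ≈ 200 MPa (compressive)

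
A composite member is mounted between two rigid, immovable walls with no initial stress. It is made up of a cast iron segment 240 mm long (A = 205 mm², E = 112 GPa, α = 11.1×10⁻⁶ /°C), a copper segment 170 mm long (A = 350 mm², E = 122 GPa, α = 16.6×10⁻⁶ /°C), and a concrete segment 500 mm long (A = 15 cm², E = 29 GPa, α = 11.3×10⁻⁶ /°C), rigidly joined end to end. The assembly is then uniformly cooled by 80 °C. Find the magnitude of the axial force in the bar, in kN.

P ≈ 34.4 kN (tensile)

Free thermal contraction of the whole bar: Σ αᵢΔT Lᵢ = 11.1×10⁻⁶×80×240 + 16.6×10⁻⁶×80×170 + 11.3×10⁻⁶×80×500 = 0.8909 mm.
The rigid supports impose zero overall length change; the single axial force P common to all segments must satisfy P Σ Lᵢ/(AᵢEᵢ) = δ_free.
Σ Lᵢ/(AᵢEᵢ) = 240/(205×112×10³) + 170/(350×122×10³) + 500/(1500×29×10³) = 2.593×10⁻⁵ mm/N.
So P = 0.8909 / 2.593×10⁻⁵ = 34.36 kN, tensile.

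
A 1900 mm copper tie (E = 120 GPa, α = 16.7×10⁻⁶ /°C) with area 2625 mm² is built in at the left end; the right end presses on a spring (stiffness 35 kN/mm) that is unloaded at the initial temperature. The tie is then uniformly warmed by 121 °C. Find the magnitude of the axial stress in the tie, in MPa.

If the spring were absent the tie would lengthen by αΔT L = 16.7×10⁻⁶ × 121 × 1900 = 3.839 mm.
Let P be the compressive force at the spring. The tie shortens elastically by PL/(AE) and the spring compresses by P/k; together these equal δ_free.
So P = δ_free / [L/(AE) + 1/k] = 3.839 / [ 1900/(2625×120×10³) + 1/(35×10³) ].
P = 3.839 / 3.46×10⁻⁵ = 111000 N.
σ = P/A = 111000/2625 = 42.27 MPa.

σ ≈ 42.3 MPa (compressive)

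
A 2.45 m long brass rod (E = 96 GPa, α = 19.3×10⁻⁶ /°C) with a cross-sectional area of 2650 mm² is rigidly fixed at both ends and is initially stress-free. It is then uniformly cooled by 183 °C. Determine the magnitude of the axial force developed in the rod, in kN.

The ends cannot move, so σ = EαΔT = 96×10³ × 19.3×10⁻⁶ × 183 = 339.1 MPa.
Then P = σA = 339.1 × 2650 mm² = 898.5 kN, tensile.

P ≈ 899 kN (tensile)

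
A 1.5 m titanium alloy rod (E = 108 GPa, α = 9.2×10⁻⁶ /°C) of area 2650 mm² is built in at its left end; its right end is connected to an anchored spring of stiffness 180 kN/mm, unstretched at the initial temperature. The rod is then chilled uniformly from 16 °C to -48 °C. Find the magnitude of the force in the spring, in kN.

Free thermal contraction: δ_free = αΔT L = 9.2×10⁻⁶ × 64 × 1500 = 0.8832 mm.
Let P be the tensile force in the spring. The rod extends elastically by PL/(AE) and the spring stretches by P/k; together these equal δ_free.
So P = δ_free / [L/(AE) + 1/k] = 0.8832 / [ 1500/(2650×108×10³) + 1/(180×10³) ].
P = 0.8832 / 1.08×10⁻⁵ = 81800 N.

P ≈ 81.8 kN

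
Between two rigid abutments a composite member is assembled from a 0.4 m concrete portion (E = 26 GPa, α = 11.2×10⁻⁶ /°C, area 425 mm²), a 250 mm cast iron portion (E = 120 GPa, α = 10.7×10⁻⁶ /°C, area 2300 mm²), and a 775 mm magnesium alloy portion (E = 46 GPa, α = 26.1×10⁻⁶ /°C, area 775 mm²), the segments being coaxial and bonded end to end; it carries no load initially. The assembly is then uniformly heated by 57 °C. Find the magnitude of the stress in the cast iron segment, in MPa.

With the walls removed the bar would change length by δ_free = Σ αᵢΔT Lᵢ = 11.2×10⁻⁶×57×400 + 10.7×10⁻⁶×57×250 + 26.1×10⁻⁶×57×775 = 1.561 mm.
The walls prevent any net length change, so an axial force P (same in every segment) develops. Compatibility: P · Σ Lᵢ/(AᵢEᵢ) = δ_free.
The series flexibility is Σ Lᵢ/(AᵢEᵢ) = 400/(425×26×10³) + 250/(2300×120×10³) + 775/(775×46×10³) = 5.884×10⁻⁵ mm/N.
P = 1.561 / 5.884×10⁻⁵ = 26520 N = 26.52 kN, compressive.
σ_{cast iron} = P / A = 26520 / 2300 = 11.53 MPa.

σ ≈ 11.5 MPa (compressive)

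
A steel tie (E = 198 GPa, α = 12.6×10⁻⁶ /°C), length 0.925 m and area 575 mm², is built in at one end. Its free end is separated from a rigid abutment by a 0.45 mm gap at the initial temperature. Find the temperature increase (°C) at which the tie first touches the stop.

The gap closes when αΔT L = 0.45 mm, since the tie is still unstressed at that instant.
So ΔT = g/(αL) = 0.45/(12.6×10⁻⁶ × 925) = 38.61 °C.

ΔT ≈ 38.6 °C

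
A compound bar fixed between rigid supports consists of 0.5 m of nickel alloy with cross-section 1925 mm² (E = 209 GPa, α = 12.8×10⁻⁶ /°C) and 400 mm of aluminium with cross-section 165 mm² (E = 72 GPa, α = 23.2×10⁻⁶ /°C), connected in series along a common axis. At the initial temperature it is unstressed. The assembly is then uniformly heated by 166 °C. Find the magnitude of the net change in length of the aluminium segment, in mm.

With the walls removed the bar would change length by δ_free = Σ αᵢΔT Lᵢ = 12.8×10⁻⁶×166×500 + 23.2×10⁻⁶×166×400 = 2.603 mm.
Since the ends are fixed, an axial force P builds up, equal in every segment, with P · Σ Lᵢ/(AᵢEᵢ) = δ_free.
The series flexibility is Σ Lᵢ/(AᵢEᵢ) = 500/(1925×209×10³) + 400/(165×72×10³) = 3.491×10⁻⁵ mm/N.
Hence P = δ_free / Σ(L/AE) = 2.603/3.491×10⁻⁵ = 74.55 kN (compressive).
For the aluminium segment, free thermal change = 23.2×10⁻⁶×166×400 = 1.54 mm and elastic change from P = 74550×400/(165×72×10³) = 2.51 mm; these oppose, so the net change is 0.97 mm (segment shortens).

|ΔL| ≈ 0.97 mm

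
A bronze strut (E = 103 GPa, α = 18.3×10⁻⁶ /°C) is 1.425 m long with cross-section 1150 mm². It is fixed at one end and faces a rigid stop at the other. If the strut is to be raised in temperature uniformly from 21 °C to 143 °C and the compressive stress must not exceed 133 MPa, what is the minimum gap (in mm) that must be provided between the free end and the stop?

g ≈ 1.34 mm

Free expansion if unrestrained: δ_free = αΔT L = 18.3×10⁻⁶ × 122 × 1425 = 3.181 mm.
A stress of 133 MPa corresponds to the wall pushing the strut back by σL/E = 133×1425/(103×10³) = 1.84 mm.
So the gap has to take up the difference, g_min = δ_free − σL/E = 3.181 − 1.84 = 1.341 mm.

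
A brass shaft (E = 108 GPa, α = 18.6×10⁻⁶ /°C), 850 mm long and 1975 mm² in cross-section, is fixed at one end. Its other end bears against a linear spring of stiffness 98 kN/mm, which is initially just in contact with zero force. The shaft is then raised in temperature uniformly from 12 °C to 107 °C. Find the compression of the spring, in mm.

δ ≈ 1.08 mm

If the spring were absent the shaft would lengthen by αΔT L = 18.6×10⁻⁶ × 95 × 850 = 1.502 mm.
With a force P in the spring, the elastic change of the shaft is PL/(AE) and that of the spring is P/k; compatibility requires their sum to equal δ_free.
So P = δ_free / [L/(AE) + 1/k] = 1.502 / [ 850/(1975×108×10³) + 1/(98×10³) ].
P = 1.502 / 1.419×10⁻⁵ = 105900 N.
Spring compression = P/k = 105900/(98×10³) = 1.08 mm.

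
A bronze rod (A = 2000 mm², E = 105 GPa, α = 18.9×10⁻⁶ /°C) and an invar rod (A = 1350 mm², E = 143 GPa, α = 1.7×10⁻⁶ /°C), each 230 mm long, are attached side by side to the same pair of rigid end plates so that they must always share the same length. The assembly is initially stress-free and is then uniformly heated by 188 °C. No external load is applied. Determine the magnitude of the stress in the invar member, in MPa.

Equilibrium of a rigid end plate with no external load gives equal and opposite internal forces ±P in the two members. Since α_{bronze} > α_{invar}, heating drives the bronze into compression and the invar into tension.
Equating the net (thermal + elastic) strains gives |α₁ − α₂|·ΔT = P·[1/(A₁E₁) + 1/(A₂E₂)].
|α₁ − α₂|·ΔT = 17.2×10⁻⁶ × 188 = 0.003234.
1/(A₁E₁) + 1/(A₂E₂) = 1/(2000×105×10³) + 1/(1350×143×10³) = 9.942×10⁻⁹ N⁻¹.
So P = 0.003234 / 9.942×10⁻⁹ = 325.2 kN.
σ_{invar} = P/A₂ = 325200/1350 = 240.9 MPa, tensile.

σ ≈ 241 MPa (tensile)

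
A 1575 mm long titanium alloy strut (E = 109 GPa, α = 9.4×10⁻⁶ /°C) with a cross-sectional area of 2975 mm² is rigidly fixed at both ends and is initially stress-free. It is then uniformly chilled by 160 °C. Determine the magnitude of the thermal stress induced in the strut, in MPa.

σ ≈ 164 MPa (tensile)

Because both ends are immovable the net strain is zero, and the suppressed thermal strain is αΔT = 9.4×10⁻⁶ × 160 = 1504×10⁻⁶.
σ = EαΔT = 109×10³ × 9.4×10⁻⁶ × 160 = 163.9 MPa (tensile; the strut is trying to contract).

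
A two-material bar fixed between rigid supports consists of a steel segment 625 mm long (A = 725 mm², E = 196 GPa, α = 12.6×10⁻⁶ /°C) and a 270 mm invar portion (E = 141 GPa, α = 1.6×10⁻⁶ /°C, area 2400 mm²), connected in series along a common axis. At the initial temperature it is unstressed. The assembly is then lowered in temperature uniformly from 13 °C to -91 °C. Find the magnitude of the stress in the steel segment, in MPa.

σ ≈ 229 MPa (tensile)

With the walls removed the bar would change length by δ_free = Σ αᵢΔT Lᵢ = 12.6×10⁻⁶×104×625 + 1.6×10⁻⁶×104×270 = 0.8639 mm.
The walls prevent any net length change, so an axial force P (same in every segment) develops. Compatibility: P · Σ Lᵢ/(AᵢEᵢ) = δ_free.
Σ Lᵢ/(AᵢEᵢ) = 625/(725×196×10³) + 270/(2400×141×10³) = 5.196×10⁻⁶ mm/N.
P = 0.8639 / 5.196×10⁻⁶ = 166300 N = 166.3 kN, tensile.
σ_{steel} = P / A = 166300 / 725 = 229.3 MPa.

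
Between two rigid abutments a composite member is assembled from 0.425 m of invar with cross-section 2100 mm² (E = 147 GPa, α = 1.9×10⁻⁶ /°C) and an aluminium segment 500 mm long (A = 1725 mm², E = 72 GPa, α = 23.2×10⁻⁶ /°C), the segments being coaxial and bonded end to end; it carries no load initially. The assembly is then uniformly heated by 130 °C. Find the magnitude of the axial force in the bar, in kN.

P ≈ 299 kN (compressive)

Free thermal expansion of the whole bar: Σ αᵢΔT Lᵢ = 1.9×10⁻⁶×130×425 + 23.2×10⁻⁶×130×500 = 1.613 mm.
Since the ends are fixed, an axial force P builds up, equal in every segment, with P · Σ Lᵢ/(AᵢEᵢ) = δ_free.
The series flexibility is Σ Lᵢ/(AᵢEᵢ) = 425/(2100×147×10³) + 500/(1725×72×10³) = 5.403×10⁻⁶ mm/N.
So P = 1.613 / 5.403×10⁻⁶ = 298.6 kN, compressive.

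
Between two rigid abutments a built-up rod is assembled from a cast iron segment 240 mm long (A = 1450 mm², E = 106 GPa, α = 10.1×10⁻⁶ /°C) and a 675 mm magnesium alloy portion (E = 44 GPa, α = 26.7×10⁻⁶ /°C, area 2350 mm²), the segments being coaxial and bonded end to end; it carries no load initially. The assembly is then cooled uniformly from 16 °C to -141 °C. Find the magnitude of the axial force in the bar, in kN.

If the supports were absent, the total length change would be Σ αᵢΔT Lᵢ = 10.1×10⁻⁶×157×240 + 26.7×10⁻⁶×157×675 = 3.21 mm.
Since the ends are fixed, an axial force P builds up, equal in every segment, with P · Σ Lᵢ/(AᵢEᵢ) = δ_free.
Σ Lᵢ/(AᵢEᵢ) = 240/(1450×106×10³) + 675/(2350×44×10³) = 8.09×10⁻⁶ mm/N.
Hence P = δ_free / Σ(L/AE) = 3.21/8.09×10⁻⁶ = 396.8 kN (tensile).

P ≈ 397 kN (tensile)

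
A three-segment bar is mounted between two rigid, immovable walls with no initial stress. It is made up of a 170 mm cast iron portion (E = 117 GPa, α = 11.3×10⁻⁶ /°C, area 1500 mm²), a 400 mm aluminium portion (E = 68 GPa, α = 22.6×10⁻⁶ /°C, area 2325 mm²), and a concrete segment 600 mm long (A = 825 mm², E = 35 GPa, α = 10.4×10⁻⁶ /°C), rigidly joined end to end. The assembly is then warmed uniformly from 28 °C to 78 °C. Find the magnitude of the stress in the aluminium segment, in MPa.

If the supports were absent, the total length change would be Σ αᵢΔT Lᵢ = 11.3×10⁻⁶×50×170 + 22.6×10⁻⁶×50×400 + 10.4×10⁻⁶×50×600 = 0.86 mm.
The rigid supports impose zero overall length change; the single axial force P common to all segments must satisfy P Σ Lᵢ/(AᵢEᵢ) = δ_free.
Σ Lᵢ/(AᵢEᵢ) = 170/(1500×117×10³) + 400/(2325×68×10³) + 600/(825×35×10³) = 2.428×10⁻⁵ mm/N.
Hence P = δ_free / Σ(L/AE) = 0.86/2.428×10⁻⁵ = 35.43 kN (compressive).
σ_{aluminium} = P / A = 35430 / 2325 = 15.24 MPa.

σ ≈ 15.2 MPa (compressive)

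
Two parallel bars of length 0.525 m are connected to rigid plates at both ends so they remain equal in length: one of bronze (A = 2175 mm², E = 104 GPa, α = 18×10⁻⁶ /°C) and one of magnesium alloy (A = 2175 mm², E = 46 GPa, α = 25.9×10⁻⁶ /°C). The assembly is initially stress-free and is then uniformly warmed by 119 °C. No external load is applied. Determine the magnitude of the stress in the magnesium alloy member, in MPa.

σ ≈ 30 MPa (compressive)

The magnesium alloy has the larger α, so on heating it would change length more than the bronze if both were free. The rigid plates force a common final length, so the magnesium alloy is put into compression and the bronze into tension, with equal and opposite forces P (no external load).
Setting the final lengths equal and cancelling L: (α₁ − α₂)ΔT = P/(A₁E₁) + P/(A₂E₂).
|α₁ − α₂|·ΔT = 7.9×10⁻⁶ × 119 = 0.0009401.
1/(A₁E₁) + 1/(A₂E₂) = 1/(2175×104×10³) + 1/(2175×46×10³) = 1.442×10⁻⁸ N⁻¹.
So P = 0.0009401 / 1.442×10⁻⁸ = 65.21 kN.
σ_{magnesium alloy} = P/A₂ = 65210/2175 = 29.98 MPa, compressive.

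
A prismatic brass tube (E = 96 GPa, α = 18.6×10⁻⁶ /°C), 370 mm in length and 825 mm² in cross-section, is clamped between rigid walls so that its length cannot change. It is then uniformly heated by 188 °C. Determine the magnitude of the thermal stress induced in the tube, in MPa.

The supports are rigid, so the total axial strain is zero. The restrained thermal strain is ε = αΔT = 18.6×10⁻⁶ × 188 = 3496.8×10⁻⁶.
σ = EαΔT = 96×10³ × 18.6×10⁻⁶ × 188 = 335.7 MPa (compressive; the tube is trying to expand).

σ ≈ 336 MPa (compressive)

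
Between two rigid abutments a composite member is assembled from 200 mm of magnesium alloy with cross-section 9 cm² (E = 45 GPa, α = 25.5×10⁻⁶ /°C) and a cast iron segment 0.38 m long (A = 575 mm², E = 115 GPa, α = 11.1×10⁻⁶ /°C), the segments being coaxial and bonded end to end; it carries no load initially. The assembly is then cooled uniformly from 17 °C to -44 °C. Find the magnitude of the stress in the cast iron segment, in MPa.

With the walls removed the bar would change length by δ_free = Σ αᵢΔT Lᵢ = 25.5×10⁻⁶×61×200 + 11.1×10⁻⁶×61×380 = 0.5684 mm.
The walls prevent any net length change, so an axial force P (same in every segment) develops. Compatibility: P · Σ Lᵢ/(AᵢEᵢ) = δ_free.
Σ Lᵢ/(AᵢEᵢ) = 200/(900×45×10³) + 380/(575×115×10³) = 1.068×10⁻⁵ mm/N.
P = 0.5684 / 1.068×10⁻⁵ = 53200 N = 53.2 kN, tensile.
σ_{cast iron} = P / A = 53200 / 575 = 92.51 MPa.

σ ≈ 92.5 MPa (tensile)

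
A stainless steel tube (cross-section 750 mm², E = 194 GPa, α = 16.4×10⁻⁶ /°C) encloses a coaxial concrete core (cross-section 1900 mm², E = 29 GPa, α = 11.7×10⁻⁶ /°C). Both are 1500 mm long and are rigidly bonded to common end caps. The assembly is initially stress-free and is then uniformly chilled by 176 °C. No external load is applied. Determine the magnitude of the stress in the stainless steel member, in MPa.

σ ≈ 44.1 MPa (tensile)

Equilibrium of a rigid end plate with no external load gives equal and opposite internal forces ±P in the two members. Since α_{stainless steel} > α_{concrete}, cooling drives the stainless steel into tension and the concrete into compression.
Equating the net (thermal + elastic) strains gives |α₁ − α₂|·ΔT = P·[1/(A₁E₁) + 1/(A₂E₂)].
|α₁ − α₂|·ΔT = 4.7×10⁻⁶ × 176 = 0.0008272.
1/(A₁E₁) + 1/(A₂E₂) = 1/(750×194×10³) + 1/(1900×29×10³) = 2.502×10⁻⁸ N⁻¹.
P = 0.0008272 / 2.502×10⁻⁸ = 33060 N = 33.06 kN.
σ_{stainless steel} = P/A₁ = 33060/750 = 44.08 MPa, tensile.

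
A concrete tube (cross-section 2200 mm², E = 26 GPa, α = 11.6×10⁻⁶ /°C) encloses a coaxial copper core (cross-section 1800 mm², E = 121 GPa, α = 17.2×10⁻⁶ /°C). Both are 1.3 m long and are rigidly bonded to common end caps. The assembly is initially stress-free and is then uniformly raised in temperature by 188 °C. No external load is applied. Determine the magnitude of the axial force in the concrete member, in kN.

P ≈ 47.7 kN (tensile in the concrete)

Both members must finish at the same length. With the larger α, the copper tends to over-expand; the plates restrain it, putting the copper in compression and the concrete in tension. With no external load the two internal forces are equal and opposite, magnitude P.
Equating the net (thermal + elastic) strains gives |α₁ − α₂|·ΔT = P·[1/(A₁E₁) + 1/(A₂E₂)].
|α₁ − α₂|·ΔT = 5.6×10⁻⁶ × 188 = 0.001053.
1/(A₁E₁) + 1/(A₂E₂) = 1/(2200×26×10³) + 1/(1800×121×10³) = 2.207×10⁻⁸ N⁻¹.
So P = 0.001053 / 2.207×10⁻⁸ = 47.69 kN.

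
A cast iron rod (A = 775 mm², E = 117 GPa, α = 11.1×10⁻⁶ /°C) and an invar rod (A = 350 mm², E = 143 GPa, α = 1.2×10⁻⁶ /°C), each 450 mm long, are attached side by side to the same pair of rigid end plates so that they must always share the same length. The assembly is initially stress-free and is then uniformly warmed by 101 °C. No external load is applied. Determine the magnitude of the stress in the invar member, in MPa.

σ ≈ 92.1 MPa (tensile)

The cast iron has the larger α, so on heating it would change length more than the invar if both were free. The rigid plates force a common final length, so the cast iron is put into compression and the invar into tension, with equal and opposite forces P (no external load).
Setting the final lengths equal and cancelling L: (α₁ − α₂)ΔT = P/(A₁E₁) + P/(A₂E₂).
|α₁ − α₂|·ΔT = 9.9×10⁻⁶ × 101 = 0.0009999.
1/(A₁E₁) + 1/(A₂E₂) = 1/(775×117×10³) + 1/(350×143×10³) = 3.101×10⁻⁸ N⁻¹.
So P = 0.0009999 / 3.101×10⁻⁸ = 32.25 kN.
σ_{invar} = P/A₂ = 32250/350 = 92.13 MPa, tensile.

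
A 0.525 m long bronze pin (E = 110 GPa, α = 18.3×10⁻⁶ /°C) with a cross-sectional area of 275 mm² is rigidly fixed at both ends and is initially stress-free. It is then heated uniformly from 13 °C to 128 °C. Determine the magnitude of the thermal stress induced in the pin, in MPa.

The supports are rigid, so the total axial strain is zero. The restrained thermal strain is ε = αΔT = 18.3×10⁻⁶ × 115 = 2104.5×10⁻⁶.
The stress required to suppress this strain is σ = Eε = 110×10³ × 2104.5×10⁻⁶ = 231.5 MPa, compressive since the pin is trying to expand.

σ ≈ 231 MPa (compressive)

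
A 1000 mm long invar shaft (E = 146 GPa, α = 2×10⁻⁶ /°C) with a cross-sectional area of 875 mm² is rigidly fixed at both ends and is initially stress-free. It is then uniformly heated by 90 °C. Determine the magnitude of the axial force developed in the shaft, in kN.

With zero net strain, σ = E·αΔT = 146 GPa × 2×10⁻⁶ × 90 = 26.28 MPa.
Then P = σA = 26.28 × 875 mm² = 22.99 kN, compressive.

P ≈ 23 kN (compressive)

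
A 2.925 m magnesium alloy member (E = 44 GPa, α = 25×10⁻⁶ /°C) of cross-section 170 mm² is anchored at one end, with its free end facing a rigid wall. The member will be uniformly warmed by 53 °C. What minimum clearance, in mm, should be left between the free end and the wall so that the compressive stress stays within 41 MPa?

g ≈ 1.15 mm

With no wall the member would lengthen by αΔT L = 25×10⁻⁶ × 53 × 2925 = 3.876 mm.
A stress of 41 MPa corresponds to the wall pushing the member back by σL/E = 41×2925/(44×10³) = 2.726 mm.
The gap must absorb the remainder: g_min = 3.876 − 2.726 = 1.15 mm.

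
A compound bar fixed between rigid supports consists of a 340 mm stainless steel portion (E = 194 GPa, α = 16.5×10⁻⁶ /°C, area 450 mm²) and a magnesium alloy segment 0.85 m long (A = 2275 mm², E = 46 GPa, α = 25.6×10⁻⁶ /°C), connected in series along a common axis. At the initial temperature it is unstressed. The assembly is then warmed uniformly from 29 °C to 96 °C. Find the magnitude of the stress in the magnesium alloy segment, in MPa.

σ ≈ 67.1 MPa (compressive)

Free thermal expansion of the whole bar: Σ αᵢΔT Lᵢ = 16.5×10⁻⁶×67×340 + 25.6×10⁻⁶×67×850 = 1.834 mm.
The rigid supports impose zero overall length change; the single axial force P common to all segments must satisfy P Σ Lᵢ/(AᵢEᵢ) = δ_free.
Σ Lᵢ/(AᵢEᵢ) = 340/(450×194×10³) + 850/(2275×46×10³) = 1.202×10⁻⁵ mm/N.
Hence P = δ_free / Σ(L/AE) = 1.834/1.202×10⁻⁵ = 152.6 kN (compressive).
σ_{magnesium alloy} = P / A = 152600 / 2275 = 67.08 MPa.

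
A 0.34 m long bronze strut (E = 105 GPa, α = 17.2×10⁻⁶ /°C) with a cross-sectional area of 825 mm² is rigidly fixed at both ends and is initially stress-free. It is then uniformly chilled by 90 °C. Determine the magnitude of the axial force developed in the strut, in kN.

Full restraint means ε = 0, so the stress is σ = EαΔT = 105×10³ × 17.2×10⁻⁶ × 90 = 162.5 MPa.
Then P = σA = 162.5 × 825 mm² = 134.1 kN, tensile.

P ≈ 134 kN (tensile)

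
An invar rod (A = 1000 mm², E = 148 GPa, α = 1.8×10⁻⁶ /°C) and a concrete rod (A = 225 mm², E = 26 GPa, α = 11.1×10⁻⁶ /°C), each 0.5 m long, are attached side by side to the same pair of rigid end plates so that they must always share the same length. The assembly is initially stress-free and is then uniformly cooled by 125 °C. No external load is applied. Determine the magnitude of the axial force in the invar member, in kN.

P ≈ 6.54 kN (compressive in the invar)

Equilibrium of a rigid end plate with no external load gives equal and opposite internal forces ±P in the two members. Since α_{concrete} > α_{invar}, cooling drives the concrete into tension and the invar into compression.
Equating the net (thermal + elastic) strains gives |α₁ − α₂|·ΔT = P·[1/(A₁E₁) + 1/(A₂E₂)].
|α₁ − α₂|·ΔT = 9.3×10⁻⁶ × 125 = 0.001162.
1/(A₁E₁) + 1/(A₂E₂) = 1/(1000×148×10³) + 1/(225×26×10³) = 1.777×10⁻⁷ N⁻¹.
P = 0.001162 / 1.777×10⁻⁷ = 6542 N = 6.542 kN.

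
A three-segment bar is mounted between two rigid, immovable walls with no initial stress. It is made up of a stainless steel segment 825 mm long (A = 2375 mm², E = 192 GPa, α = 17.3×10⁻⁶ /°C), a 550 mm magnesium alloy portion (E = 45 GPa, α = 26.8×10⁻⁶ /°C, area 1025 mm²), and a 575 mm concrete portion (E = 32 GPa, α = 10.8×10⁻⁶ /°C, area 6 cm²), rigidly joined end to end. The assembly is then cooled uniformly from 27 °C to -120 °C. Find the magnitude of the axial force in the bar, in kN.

If the supports were absent, the total length change would be Σ αᵢΔT Lᵢ = 17.3×10⁻⁶×147×825 + 26.8×10⁻⁶×147×550 + 10.8×10⁻⁶×147×575 = 5.178 mm.
The rigid supports impose zero overall length change; the single axial force P common to all segments must satisfy P Σ Lᵢ/(AᵢEᵢ) = δ_free.
Σ Lᵢ/(AᵢEᵢ) = 825/(2375×192×10³) + 550/(1025×45×10³) + 575/(600×32×10³) = 4.368×10⁻⁵ mm/N.
P = 5.178 / 4.368×10⁻⁵ = 118500 N = 118.5 kN, tensile.

P ≈ 119 kN (tensile)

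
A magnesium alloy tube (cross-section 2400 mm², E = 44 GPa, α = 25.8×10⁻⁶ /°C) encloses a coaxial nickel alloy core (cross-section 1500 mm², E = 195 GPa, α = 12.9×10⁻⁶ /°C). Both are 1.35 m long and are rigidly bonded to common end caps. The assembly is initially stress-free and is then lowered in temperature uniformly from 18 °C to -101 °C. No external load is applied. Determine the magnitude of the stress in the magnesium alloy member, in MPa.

σ ≈ 49.6 MPa (tensile)

Equilibrium of a rigid end plate with no external load gives equal and opposite internal forces ±P in the two members. Since α_{magnesium alloy} > α_{nickel alloy}, cooling drives the magnesium alloy into tension and the nickel alloy into compression.
Setting the final lengths equal and cancelling L: (α₁ − α₂)ΔT = P/(A₁E₁) + P/(A₂E₂).
|α₁ − α₂|·ΔT = 12.9×10⁻⁶ × 119 = 0.001535.
1/(A₁E₁) + 1/(A₂E₂) = 1/(2400×44×10³) + 1/(1500×195×10³) = 1.289×10⁻⁸ N⁻¹.
P = 0.001535 / 1.289×10⁻⁸ = 119100 N = 119.1 kN.
σ_{magnesium alloy} = P/A₁ = 119100/2400 = 49.63 MPa, tensile.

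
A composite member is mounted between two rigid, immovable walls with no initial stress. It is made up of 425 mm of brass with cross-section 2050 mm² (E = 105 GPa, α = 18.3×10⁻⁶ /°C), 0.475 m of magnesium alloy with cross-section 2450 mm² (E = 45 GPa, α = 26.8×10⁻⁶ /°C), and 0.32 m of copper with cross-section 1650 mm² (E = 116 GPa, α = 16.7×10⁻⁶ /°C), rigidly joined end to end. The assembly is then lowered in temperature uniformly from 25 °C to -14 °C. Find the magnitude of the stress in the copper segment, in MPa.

σ ≈ 76.8 MPa (tensile)

If the supports were absent, the total length change would be Σ αᵢΔT Lᵢ = 18.3×10⁻⁶×39×425 + 26.8×10⁻⁶×39×475 + 16.7×10⁻⁶×39×320 = 1.008 mm.
The rigid supports impose zero overall length change; the single axial force P common to all segments must satisfy P Σ Lᵢ/(AᵢEᵢ) = δ_free.
Σ Lᵢ/(AᵢEᵢ) = 425/(2050×105×10³) + 475/(2450×45×10³) + 320/(1650×116×10³) = 7.955×10⁻⁶ mm/N.
P = 1.008 / 7.955×10⁻⁶ = 126700 N = 126.7 kN, tensile.
σ_{copper} = P / A = 126700 / 1650 = 76.81 MPa.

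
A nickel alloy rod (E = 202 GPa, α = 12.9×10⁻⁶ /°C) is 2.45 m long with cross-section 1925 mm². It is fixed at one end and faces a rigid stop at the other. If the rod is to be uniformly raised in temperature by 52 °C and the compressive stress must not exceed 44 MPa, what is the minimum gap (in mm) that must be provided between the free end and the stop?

g ≈ 1.11 mm

Free expansion if unrestrained: δ_free = αΔT L = 12.9×10⁻⁶ × 52 × 2450 = 1.643 mm.
At the allowable stress the elastic shortening the wall may impose is σL/E = 44 × 2450 / (202×10³) = 0.5337 mm.
So the gap has to take up the difference, g_min = δ_free − σL/E = 1.643 − 0.5337 = 1.11 mm.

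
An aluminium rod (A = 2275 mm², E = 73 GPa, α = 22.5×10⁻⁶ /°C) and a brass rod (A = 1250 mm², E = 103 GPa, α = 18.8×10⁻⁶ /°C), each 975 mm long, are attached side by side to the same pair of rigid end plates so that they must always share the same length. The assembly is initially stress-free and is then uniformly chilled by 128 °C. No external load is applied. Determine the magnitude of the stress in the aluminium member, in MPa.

σ ≈ 15.1 MPa (tensile)

Both members must finish at the same length. With the larger α, the aluminium tends to over-contract; the plates restrain it, putting the aluminium in tension and the brass in compression. With no external load the two internal forces are equal and opposite, magnitude P.
Equating the net (thermal + elastic) strains gives |α₁ − α₂|·ΔT = P·[1/(A₁E₁) + 1/(A₂E₂)].
|α₁ − α₂|·ΔT = 3.7×10⁻⁶ × 128 = 0.0004736.
1/(A₁E₁) + 1/(A₂E₂) = 1/(2275×73×10³) + 1/(1250×103×10³) = 1.379×10⁻⁸ N⁻¹.
So P = 0.0004736 / 1.379×10⁻⁸ = 34.35 kN.
σ_{aluminium} = P/A₁ = 34350/2275 = 15.1 MPa, tensile.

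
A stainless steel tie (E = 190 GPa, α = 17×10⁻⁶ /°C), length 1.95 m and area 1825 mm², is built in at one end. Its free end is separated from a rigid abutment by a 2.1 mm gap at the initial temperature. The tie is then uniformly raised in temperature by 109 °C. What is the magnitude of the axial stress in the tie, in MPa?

Unrestrained expansion: δ_free = αΔT L = 17×10⁻⁶ × 109 × 1950 = 3.613 mm.
The gap closes (δ_free > 2.1 mm) and the wall then resists a further 3.613 − 2.1 = 1.513 mm of expansion.
So σ = E(δ_free − g)/L = 190×10³ × 1.513/1950 = 147.5 MPa.

σ ≈ 147 MPa (compressive)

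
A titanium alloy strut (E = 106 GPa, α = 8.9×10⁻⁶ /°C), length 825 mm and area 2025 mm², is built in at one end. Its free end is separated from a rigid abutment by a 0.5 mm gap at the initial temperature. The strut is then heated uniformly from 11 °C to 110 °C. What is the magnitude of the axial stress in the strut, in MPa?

σ ≈ 29.2 MPa (compressive)

Unrestrained expansion: δ_free = αΔT L = 8.9×10⁻⁶ × 99 × 825 = 0.7269 mm.
This exceeds the 0.5 mm gap, so the wall pushes back. The portion of expansion that must be recovered elastically is δ_free − gap = 0.7269 − 0.5 = 0.2269 mm.
That suppressed elongation corresponds to σ = E·Δ/L = 106×10³ × 0.2269/825 = 29.15 MPa.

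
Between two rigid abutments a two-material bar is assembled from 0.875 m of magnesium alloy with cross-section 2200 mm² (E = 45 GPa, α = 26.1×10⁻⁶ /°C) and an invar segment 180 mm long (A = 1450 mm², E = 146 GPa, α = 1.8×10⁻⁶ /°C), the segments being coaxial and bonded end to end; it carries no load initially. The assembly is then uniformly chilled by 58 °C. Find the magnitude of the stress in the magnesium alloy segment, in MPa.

If the supports were absent, the total length change would be Σ αᵢΔT Lᵢ = 26.1×10⁻⁶×58×875 + 1.8×10⁻⁶×58×180 = 1.343 mm.
The rigid supports impose zero overall length change; the single axial force P common to all segments must satisfy P Σ Lᵢ/(AᵢEᵢ) = δ_free.
Σ Lᵢ/(AᵢEᵢ) = 875/(2200×45×10³) + 180/(1450×146×10³) = 9.689×10⁻⁶ mm/N.
P = 1.343 / 9.689×10⁻⁶ = 138700 N = 138.7 kN, tensile.
σ_{magnesium alloy} = P / A = 138700 / 2200 = 63.02 MPa.

σ ≈ 63 MPa (tensile)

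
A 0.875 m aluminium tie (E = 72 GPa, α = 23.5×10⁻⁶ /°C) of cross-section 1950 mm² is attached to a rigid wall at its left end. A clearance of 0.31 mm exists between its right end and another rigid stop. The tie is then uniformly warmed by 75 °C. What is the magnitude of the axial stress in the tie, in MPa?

σ ≈ 101 MPa (compressive)

Free thermal elongation = αΔT L = 23.5×10⁻⁶ × 75 × 875 = 1.542 mm.
The gap closes (δ_free > 0.31 mm) and the wall then resists a further 1.542 − 0.31 = 1.232 mm of expansion.
So σ = E(δ_free − g)/L = 72×10³ × 1.232/875 = 101.4 MPa.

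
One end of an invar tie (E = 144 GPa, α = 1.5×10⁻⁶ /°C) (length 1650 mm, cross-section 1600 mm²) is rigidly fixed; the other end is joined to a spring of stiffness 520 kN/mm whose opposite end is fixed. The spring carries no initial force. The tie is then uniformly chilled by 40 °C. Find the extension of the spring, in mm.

δ ≈ 0.021 mm

If the spring were absent the tie would shorten by αΔT L = 1.5×10⁻⁶ × 40 × 1650 = 0.099 mm.
With a force P in the spring, the elastic change of the tie is PL/(AE) and that of the spring is P/k; compatibility requires their sum to equal δ_free.
P [ L/(AE) + 1/k ] = δ_free → P [ 1650/(1600×144×10³) + 1/(520×10³) ] = 0.099.
P = 0.099 / 9.085×10⁻⁶ = 10900 N.
Spring extension = P/k = 10900/(520×10³) = 0.02096 mm.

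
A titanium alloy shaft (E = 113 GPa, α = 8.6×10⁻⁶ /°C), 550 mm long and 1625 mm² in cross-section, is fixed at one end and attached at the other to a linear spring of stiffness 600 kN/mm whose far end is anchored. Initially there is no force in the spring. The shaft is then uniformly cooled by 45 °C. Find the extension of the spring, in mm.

δ ≈ 0.0761 mm

If the spring were absent the shaft would shorten by αΔT L = 8.6×10⁻⁶ × 45 × 550 = 0.2128 mm.
Let P be the tensile force in the spring. The shaft extends elastically by PL/(AE) and the spring stretches by P/k; together these equal δ_free.
P [ L/(AE) + 1/k ] = δ_free → P [ 550/(1625×113×10³) + 1/(600×10³) ] = 0.2128.
P = 0.2128 / 4.662×10⁻⁶ = 45660 N.
Spring extension = P/k = 45660/(600×10³) = 0.0761 mm.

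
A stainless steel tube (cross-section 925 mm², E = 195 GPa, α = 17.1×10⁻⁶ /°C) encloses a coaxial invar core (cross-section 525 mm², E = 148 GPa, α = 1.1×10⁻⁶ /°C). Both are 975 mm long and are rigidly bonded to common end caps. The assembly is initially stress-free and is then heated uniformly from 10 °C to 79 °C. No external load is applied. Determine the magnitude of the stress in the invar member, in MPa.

σ ≈ 114 MPa (tensile)

Equilibrium of a rigid end plate with no external load gives equal and opposite internal forces ±P in the two members. Since α_{stainless steel} > α_{invar}, heating drives the stainless steel into compression and the invar into tension.
Equating the net (thermal + elastic) strains gives |α₁ − α₂|·ΔT = P·[1/(A₁E₁) + 1/(A₂E₂)].
|α₁ − α₂|·ΔT = 16×10⁻⁶ × 69 = 0.001104.
1/(A₁E₁) + 1/(A₂E₂) = 1/(925×195×10³) + 1/(525×148×10³) = 1.841×10⁻⁸ N⁻¹.
So P = 0.001104 / 1.841×10⁻⁸ = 59.95 kN.
σ_{invar} = P/A₂ = 59950/525 = 114.2 MPa, tensile.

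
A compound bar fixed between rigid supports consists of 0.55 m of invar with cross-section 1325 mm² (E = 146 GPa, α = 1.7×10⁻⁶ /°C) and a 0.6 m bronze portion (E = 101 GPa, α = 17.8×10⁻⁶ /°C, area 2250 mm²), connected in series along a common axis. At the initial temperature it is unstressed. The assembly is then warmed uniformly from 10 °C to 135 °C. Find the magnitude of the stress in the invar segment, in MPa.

With the walls removed the bar would change length by δ_free = Σ αᵢΔT Lᵢ = 1.7×10⁻⁶×125×550 + 17.8×10⁻⁶×125×600 = 1.452 mm.
The rigid supports impose zero overall length change; the single axial force P common to all segments must satisfy P Σ Lᵢ/(AᵢEᵢ) = δ_free.
Σ Lᵢ/(AᵢEᵢ) = 550/(1325×146×10³) + 600/(2250×101×10³) = 5.483×10⁻⁶ mm/N.
So P = 1.452 / 5.483×10⁻⁶ = 264.8 kN, compressive.
σ_{invar} = P / A = 264800 / 1325 = 199.8 MPa.

σ ≈ 200 MPa (compressive)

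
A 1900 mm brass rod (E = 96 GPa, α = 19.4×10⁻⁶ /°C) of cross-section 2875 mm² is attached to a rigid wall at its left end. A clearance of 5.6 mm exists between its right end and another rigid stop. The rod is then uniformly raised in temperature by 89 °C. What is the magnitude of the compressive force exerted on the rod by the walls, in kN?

Free thermal elongation = αΔT L = 19.4×10⁻⁶ × 89 × 1900 = 3.281 mm.
Since δ_free = 3.28 mm is less than the 5.6 mm gap, the rod never touches the wall. No axial force develops.

P ≈ 0 kN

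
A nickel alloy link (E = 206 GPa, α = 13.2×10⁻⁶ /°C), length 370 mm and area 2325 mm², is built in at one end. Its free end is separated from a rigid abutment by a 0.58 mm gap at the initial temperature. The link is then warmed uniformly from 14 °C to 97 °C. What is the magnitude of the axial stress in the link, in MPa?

σ ≈ 0 MPa

If the wall were absent the link would grow by αΔT L = 13.2×10⁻⁶ × 83 × 370 = 0.4054 mm.
Since δ_free = 0.405 mm is less than the 0.58 mm gap, the link never touches the wall. No axial force develops.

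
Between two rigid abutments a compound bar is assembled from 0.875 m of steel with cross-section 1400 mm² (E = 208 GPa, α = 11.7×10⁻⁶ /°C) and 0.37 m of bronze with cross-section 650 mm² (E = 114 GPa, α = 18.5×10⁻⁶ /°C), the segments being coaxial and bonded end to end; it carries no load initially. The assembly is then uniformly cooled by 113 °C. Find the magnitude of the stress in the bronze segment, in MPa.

With the walls removed the bar would change length by δ_free = Σ αᵢΔT Lᵢ = 11.7×10⁻⁶×113×875 + 18.5×10⁻⁶×113×370 = 1.93 mm.
The rigid supports impose zero overall length change; the single axial force P common to all segments must satisfy P Σ Lᵢ/(AᵢEᵢ) = δ_free.
The series flexibility is Σ Lᵢ/(AᵢEᵢ) = 875/(1400×208×10³) + 370/(650×114×10³) = 7.998×10⁻⁶ mm/N.
So P = 1.93 / 7.998×10⁻⁶ = 241.3 kN, tensile.
σ_{bronze} = P / A = 241300 / 650 = 371.3 MPa.

σ ≈ 371 MPa (tensile)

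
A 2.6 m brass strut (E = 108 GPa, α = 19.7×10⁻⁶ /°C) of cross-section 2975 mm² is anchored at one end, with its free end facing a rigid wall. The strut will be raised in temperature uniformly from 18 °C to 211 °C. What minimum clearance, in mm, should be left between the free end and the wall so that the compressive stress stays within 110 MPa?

Free expansion if unrestrained: δ_free = αΔT L = 19.7×10⁻⁶ × 193 × 2600 = 9.885 mm.
A stress of 110 MPa corresponds to the wall pushing the strut back by σL/E = 110×2600/(108×10³) = 2.648 mm.
The gap must absorb the remainder: g_min = 9.885 − 2.648 = 7.237 mm.

g ≈ 7.24 mm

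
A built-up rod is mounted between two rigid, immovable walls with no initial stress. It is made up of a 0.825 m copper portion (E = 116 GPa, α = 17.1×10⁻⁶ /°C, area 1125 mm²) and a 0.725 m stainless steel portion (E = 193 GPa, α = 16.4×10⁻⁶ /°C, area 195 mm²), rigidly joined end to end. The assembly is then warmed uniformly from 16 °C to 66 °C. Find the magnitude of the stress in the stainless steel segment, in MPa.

σ ≈ 261 MPa (compressive)

Free thermal expansion of the whole bar: Σ αᵢΔT Lᵢ = 17.1×10⁻⁶×50×825 + 16.4×10⁻⁶×50×725 = 1.3 mm.
The walls prevent any net length change, so an axial force P (same in every segment) develops. Compatibility: P · Σ Lᵢ/(AᵢEᵢ) = δ_free.
Σ Lᵢ/(AᵢEᵢ) = 825/(1125×116×10³) + 725/(195×193×10³) = 2.559×10⁻⁵ mm/N.
Hence P = δ_free / Σ(L/AE) = 1.3/2.559×10⁻⁵ = 50.8 kN (compressive).
σ_{stainless steel} = P / A = 50800 / 195 = 260.5 MPa.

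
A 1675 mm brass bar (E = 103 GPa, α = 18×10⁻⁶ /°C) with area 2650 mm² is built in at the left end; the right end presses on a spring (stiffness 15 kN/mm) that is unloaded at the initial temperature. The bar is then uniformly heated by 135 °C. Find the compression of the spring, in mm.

δ ≈ 3.73 mm

Free thermal expansion: δ_free = αΔT L = 18×10⁻⁶ × 135 × 1675 = 4.07 mm.
With a force P in the spring, the elastic change of the bar is PL/(AE) and that of the spring is P/k; compatibility requires their sum to equal δ_free.
P [ L/(AE) + 1/k ] = δ_free → P [ 1675/(2650×103×10³) + 1/(15×10³) ] = 4.07.
P = 4.07 / 7.28×10⁻⁵ = 55910 N.
Spring compression = P/k = 55910/(15×10³) = 3.727 mm.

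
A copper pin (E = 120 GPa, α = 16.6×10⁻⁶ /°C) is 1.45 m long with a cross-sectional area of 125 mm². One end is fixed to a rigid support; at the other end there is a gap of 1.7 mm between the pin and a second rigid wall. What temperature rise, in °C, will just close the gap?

The gap closes when αΔT L = 1.7 mm, since the pin is still unstressed at that instant.
So ΔT = g/(αL) = 1.7/(16.6×10⁻⁶ × 1450) = 70.63 °C.

ΔT ≈ 70.6 °C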